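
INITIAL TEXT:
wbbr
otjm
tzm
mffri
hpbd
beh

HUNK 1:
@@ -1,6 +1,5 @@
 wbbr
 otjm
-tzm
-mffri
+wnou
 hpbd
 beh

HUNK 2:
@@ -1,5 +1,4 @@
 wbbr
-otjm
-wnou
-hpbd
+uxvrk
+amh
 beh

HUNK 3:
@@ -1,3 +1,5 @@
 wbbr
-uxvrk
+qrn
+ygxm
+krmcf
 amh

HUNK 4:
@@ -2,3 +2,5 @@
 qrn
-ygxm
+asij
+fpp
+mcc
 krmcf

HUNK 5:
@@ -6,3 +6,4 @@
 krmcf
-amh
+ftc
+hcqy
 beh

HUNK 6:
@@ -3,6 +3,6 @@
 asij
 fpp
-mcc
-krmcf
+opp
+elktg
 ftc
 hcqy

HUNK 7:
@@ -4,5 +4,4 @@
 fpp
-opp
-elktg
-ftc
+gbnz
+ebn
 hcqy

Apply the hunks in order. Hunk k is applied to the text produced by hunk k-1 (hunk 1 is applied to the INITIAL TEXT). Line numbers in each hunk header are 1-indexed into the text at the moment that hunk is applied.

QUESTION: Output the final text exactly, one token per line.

Answer: wbbr
qrn
asij
fpp
gbnz
ebn
hcqy
beh

Derivation:
Hunk 1: at line 1 remove [tzm,mffri] add [wnou] -> 5 lines: wbbr otjm wnou hpbd beh
Hunk 2: at line 1 remove [otjm,wnou,hpbd] add [uxvrk,amh] -> 4 lines: wbbr uxvrk amh beh
Hunk 3: at line 1 remove [uxvrk] add [qrn,ygxm,krmcf] -> 6 lines: wbbr qrn ygxm krmcf amh beh
Hunk 4: at line 2 remove [ygxm] add [asij,fpp,mcc] -> 8 lines: wbbr qrn asij fpp mcc krmcf amh beh
Hunk 5: at line 6 remove [amh] add [ftc,hcqy] -> 9 lines: wbbr qrn asij fpp mcc krmcf ftc hcqy beh
Hunk 6: at line 3 remove [mcc,krmcf] add [opp,elktg] -> 9 lines: wbbr qrn asij fpp opp elktg ftc hcqy beh
Hunk 7: at line 4 remove [opp,elktg,ftc] add [gbnz,ebn] -> 8 lines: wbbr qrn asij fpp gbnz ebn hcqy beh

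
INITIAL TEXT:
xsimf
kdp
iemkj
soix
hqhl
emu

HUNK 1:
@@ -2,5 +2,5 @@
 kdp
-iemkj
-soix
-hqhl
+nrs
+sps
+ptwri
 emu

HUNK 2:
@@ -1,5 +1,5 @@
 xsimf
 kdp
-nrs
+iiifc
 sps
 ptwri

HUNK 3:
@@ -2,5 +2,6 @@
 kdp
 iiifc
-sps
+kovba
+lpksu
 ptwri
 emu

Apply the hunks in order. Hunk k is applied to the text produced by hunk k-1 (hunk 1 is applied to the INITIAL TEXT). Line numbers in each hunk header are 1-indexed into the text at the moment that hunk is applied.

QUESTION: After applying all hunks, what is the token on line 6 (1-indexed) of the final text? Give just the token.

Answer: ptwri

Derivation:
Hunk 1: at line 2 remove [iemkj,soix,hqhl] add [nrs,sps,ptwri] -> 6 lines: xsimf kdp nrs sps ptwri emu
Hunk 2: at line 1 remove [nrs] add [iiifc] -> 6 lines: xsimf kdp iiifc sps ptwri emu
Hunk 3: at line 2 remove [sps] add [kovba,lpksu] -> 7 lines: xsimf kdp iiifc kovba lpksu ptwri emu
Final line 6: ptwri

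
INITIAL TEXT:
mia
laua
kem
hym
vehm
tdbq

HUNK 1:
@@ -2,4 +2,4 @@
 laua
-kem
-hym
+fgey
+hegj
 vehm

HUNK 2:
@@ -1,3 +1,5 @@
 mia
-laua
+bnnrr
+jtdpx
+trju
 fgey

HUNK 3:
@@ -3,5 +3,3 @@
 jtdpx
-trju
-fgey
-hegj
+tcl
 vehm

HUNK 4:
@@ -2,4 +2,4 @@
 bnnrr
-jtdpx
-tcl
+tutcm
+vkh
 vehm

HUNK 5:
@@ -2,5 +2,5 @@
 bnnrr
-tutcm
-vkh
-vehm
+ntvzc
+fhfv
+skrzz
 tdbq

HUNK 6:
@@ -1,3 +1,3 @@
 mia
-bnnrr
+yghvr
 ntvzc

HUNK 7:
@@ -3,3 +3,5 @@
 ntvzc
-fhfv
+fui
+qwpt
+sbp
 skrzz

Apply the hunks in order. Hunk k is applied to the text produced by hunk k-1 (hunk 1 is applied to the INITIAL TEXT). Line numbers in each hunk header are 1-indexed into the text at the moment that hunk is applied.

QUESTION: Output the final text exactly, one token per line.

Hunk 1: at line 2 remove [kem,hym] add [fgey,hegj] -> 6 lines: mia laua fgey hegj vehm tdbq
Hunk 2: at line 1 remove [laua] add [bnnrr,jtdpx,trju] -> 8 lines: mia bnnrr jtdpx trju fgey hegj vehm tdbq
Hunk 3: at line 3 remove [trju,fgey,hegj] add [tcl] -> 6 lines: mia bnnrr jtdpx tcl vehm tdbq
Hunk 4: at line 2 remove [jtdpx,tcl] add [tutcm,vkh] -> 6 lines: mia bnnrr tutcm vkh vehm tdbq
Hunk 5: at line 2 remove [tutcm,vkh,vehm] add [ntvzc,fhfv,skrzz] -> 6 lines: mia bnnrr ntvzc fhfv skrzz tdbq
Hunk 6: at line 1 remove [bnnrr] add [yghvr] -> 6 lines: mia yghvr ntvzc fhfv skrzz tdbq
Hunk 7: at line 3 remove [fhfv] add [fui,qwpt,sbp] -> 8 lines: mia yghvr ntvzc fui qwpt sbp skrzz tdbq

Answer: mia
yghvr
ntvzc
fui
qwpt
sbp
skrzz
tdbq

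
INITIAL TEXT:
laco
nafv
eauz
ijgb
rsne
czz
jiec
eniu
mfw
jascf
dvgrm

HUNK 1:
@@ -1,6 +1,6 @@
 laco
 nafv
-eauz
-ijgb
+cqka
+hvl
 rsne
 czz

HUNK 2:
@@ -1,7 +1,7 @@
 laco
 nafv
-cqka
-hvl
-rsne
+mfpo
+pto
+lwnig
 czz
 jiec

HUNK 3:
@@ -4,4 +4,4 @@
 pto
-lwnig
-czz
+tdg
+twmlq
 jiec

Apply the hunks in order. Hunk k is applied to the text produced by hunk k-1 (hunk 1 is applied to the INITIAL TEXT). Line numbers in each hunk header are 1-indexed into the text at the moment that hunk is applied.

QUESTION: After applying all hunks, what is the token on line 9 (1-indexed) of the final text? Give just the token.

Answer: mfw

Derivation:
Hunk 1: at line 1 remove [eauz,ijgb] add [cqka,hvl] -> 11 lines: laco nafv cqka hvl rsne czz jiec eniu mfw jascf dvgrm
Hunk 2: at line 1 remove [cqka,hvl,rsne] add [mfpo,pto,lwnig] -> 11 lines: laco nafv mfpo pto lwnig czz jiec eniu mfw jascf dvgrm
Hunk 3: at line 4 remove [lwnig,czz] add [tdg,twmlq] -> 11 lines: laco nafv mfpo pto tdg twmlq jiec eniu mfw jascf dvgrm
Final line 9: mfw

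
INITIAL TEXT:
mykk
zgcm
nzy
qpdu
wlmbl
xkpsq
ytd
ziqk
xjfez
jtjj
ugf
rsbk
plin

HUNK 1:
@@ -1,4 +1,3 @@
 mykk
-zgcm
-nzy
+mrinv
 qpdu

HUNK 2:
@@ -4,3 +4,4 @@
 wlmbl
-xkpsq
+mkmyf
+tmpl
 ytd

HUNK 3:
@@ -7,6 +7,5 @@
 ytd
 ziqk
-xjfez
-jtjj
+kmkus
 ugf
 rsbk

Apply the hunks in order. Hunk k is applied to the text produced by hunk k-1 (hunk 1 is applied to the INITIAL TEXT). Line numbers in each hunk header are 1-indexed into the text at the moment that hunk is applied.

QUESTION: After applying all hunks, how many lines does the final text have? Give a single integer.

Hunk 1: at line 1 remove [zgcm,nzy] add [mrinv] -> 12 lines: mykk mrinv qpdu wlmbl xkpsq ytd ziqk xjfez jtjj ugf rsbk plin
Hunk 2: at line 4 remove [xkpsq] add [mkmyf,tmpl] -> 13 lines: mykk mrinv qpdu wlmbl mkmyf tmpl ytd ziqk xjfez jtjj ugf rsbk plin
Hunk 3: at line 7 remove [xjfez,jtjj] add [kmkus] -> 12 lines: mykk mrinv qpdu wlmbl mkmyf tmpl ytd ziqk kmkus ugf rsbk plin
Final line count: 12

Answer: 12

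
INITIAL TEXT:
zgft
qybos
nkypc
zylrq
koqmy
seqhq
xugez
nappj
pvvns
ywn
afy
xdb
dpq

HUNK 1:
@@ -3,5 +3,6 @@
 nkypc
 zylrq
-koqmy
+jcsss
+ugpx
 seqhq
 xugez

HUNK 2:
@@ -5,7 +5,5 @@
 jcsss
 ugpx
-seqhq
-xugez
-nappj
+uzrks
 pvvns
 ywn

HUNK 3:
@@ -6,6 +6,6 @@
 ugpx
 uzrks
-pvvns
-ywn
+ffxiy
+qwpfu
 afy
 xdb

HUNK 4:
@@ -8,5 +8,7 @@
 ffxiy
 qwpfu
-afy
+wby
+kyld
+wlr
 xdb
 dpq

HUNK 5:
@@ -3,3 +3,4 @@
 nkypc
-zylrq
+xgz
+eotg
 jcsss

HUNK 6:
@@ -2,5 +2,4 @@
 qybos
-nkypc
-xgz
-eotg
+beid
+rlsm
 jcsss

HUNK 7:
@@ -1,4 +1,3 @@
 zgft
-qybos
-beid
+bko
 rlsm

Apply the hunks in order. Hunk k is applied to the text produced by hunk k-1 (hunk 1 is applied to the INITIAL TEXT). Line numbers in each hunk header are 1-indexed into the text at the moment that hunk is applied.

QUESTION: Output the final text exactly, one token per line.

Hunk 1: at line 3 remove [koqmy] add [jcsss,ugpx] -> 14 lines: zgft qybos nkypc zylrq jcsss ugpx seqhq xugez nappj pvvns ywn afy xdb dpq
Hunk 2: at line 5 remove [seqhq,xugez,nappj] add [uzrks] -> 12 lines: zgft qybos nkypc zylrq jcsss ugpx uzrks pvvns ywn afy xdb dpq
Hunk 3: at line 6 remove [pvvns,ywn] add [ffxiy,qwpfu] -> 12 lines: zgft qybos nkypc zylrq jcsss ugpx uzrks ffxiy qwpfu afy xdb dpq
Hunk 4: at line 8 remove [afy] add [wby,kyld,wlr] -> 14 lines: zgft qybos nkypc zylrq jcsss ugpx uzrks ffxiy qwpfu wby kyld wlr xdb dpq
Hunk 5: at line 3 remove [zylrq] add [xgz,eotg] -> 15 lines: zgft qybos nkypc xgz eotg jcsss ugpx uzrks ffxiy qwpfu wby kyld wlr xdb dpq
Hunk 6: at line 2 remove [nkypc,xgz,eotg] add [beid,rlsm] -> 14 lines: zgft qybos beid rlsm jcsss ugpx uzrks ffxiy qwpfu wby kyld wlr xdb dpq
Hunk 7: at line 1 remove [qybos,beid] add [bko] -> 13 lines: zgft bko rlsm jcsss ugpx uzrks ffxiy qwpfu wby kyld wlr xdb dpq

Answer: zgft
bko
rlsm
jcsss
ugpx
uzrks
ffxiy
qwpfu
wby
kyld
wlr
xdb
dpq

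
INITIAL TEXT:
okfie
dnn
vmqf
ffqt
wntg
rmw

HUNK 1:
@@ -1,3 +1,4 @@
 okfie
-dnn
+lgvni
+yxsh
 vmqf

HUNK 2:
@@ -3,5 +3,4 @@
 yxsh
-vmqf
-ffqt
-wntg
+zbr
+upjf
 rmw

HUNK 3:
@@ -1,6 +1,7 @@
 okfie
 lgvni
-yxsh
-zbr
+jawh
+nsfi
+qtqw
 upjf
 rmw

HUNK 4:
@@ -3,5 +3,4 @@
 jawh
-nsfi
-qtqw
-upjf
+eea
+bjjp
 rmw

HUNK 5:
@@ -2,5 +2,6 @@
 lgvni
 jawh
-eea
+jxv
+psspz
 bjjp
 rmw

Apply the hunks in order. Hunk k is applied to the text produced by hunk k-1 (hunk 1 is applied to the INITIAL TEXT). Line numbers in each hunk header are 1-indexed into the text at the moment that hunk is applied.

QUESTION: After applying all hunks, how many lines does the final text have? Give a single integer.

Answer: 7

Derivation:
Hunk 1: at line 1 remove [dnn] add [lgvni,yxsh] -> 7 lines: okfie lgvni yxsh vmqf ffqt wntg rmw
Hunk 2: at line 3 remove [vmqf,ffqt,wntg] add [zbr,upjf] -> 6 lines: okfie lgvni yxsh zbr upjf rmw
Hunk 3: at line 1 remove [yxsh,zbr] add [jawh,nsfi,qtqw] -> 7 lines: okfie lgvni jawh nsfi qtqw upjf rmw
Hunk 4: at line 3 remove [nsfi,qtqw,upjf] add [eea,bjjp] -> 6 lines: okfie lgvni jawh eea bjjp rmw
Hunk 5: at line 2 remove [eea] add [jxv,psspz] -> 7 lines: okfie lgvni jawh jxv psspz bjjp rmw
Final line count: 7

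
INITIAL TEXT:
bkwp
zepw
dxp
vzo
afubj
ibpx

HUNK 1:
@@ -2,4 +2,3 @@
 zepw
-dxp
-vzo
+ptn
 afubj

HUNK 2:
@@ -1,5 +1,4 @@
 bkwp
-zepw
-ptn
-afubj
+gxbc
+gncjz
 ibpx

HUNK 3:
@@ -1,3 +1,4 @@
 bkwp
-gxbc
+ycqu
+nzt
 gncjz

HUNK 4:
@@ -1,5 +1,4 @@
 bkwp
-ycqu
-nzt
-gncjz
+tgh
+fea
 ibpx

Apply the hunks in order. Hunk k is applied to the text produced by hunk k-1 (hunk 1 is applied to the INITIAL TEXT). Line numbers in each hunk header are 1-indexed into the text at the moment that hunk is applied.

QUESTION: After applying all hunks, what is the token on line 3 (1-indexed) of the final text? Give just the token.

Hunk 1: at line 2 remove [dxp,vzo] add [ptn] -> 5 lines: bkwp zepw ptn afubj ibpx
Hunk 2: at line 1 remove [zepw,ptn,afubj] add [gxbc,gncjz] -> 4 lines: bkwp gxbc gncjz ibpx
Hunk 3: at line 1 remove [gxbc] add [ycqu,nzt] -> 5 lines: bkwp ycqu nzt gncjz ibpx
Hunk 4: at line 1 remove [ycqu,nzt,gncjz] add [tgh,fea] -> 4 lines: bkwp tgh fea ibpx
Final line 3: fea

Answer: fea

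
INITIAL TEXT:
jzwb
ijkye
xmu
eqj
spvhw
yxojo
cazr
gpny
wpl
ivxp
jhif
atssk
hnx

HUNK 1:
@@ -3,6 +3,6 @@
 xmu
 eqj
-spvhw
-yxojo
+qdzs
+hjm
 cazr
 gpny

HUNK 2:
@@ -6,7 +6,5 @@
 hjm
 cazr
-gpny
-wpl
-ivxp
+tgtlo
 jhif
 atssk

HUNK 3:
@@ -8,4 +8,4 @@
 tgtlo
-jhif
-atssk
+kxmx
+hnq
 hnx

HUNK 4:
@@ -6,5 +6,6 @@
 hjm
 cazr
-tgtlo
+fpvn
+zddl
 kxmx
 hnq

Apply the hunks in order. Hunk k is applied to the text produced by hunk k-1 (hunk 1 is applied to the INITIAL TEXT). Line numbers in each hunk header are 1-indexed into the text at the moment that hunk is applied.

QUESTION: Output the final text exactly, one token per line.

Hunk 1: at line 3 remove [spvhw,yxojo] add [qdzs,hjm] -> 13 lines: jzwb ijkye xmu eqj qdzs hjm cazr gpny wpl ivxp jhif atssk hnx
Hunk 2: at line 6 remove [gpny,wpl,ivxp] add [tgtlo] -> 11 lines: jzwb ijkye xmu eqj qdzs hjm cazr tgtlo jhif atssk hnx
Hunk 3: at line 8 remove [jhif,atssk] add [kxmx,hnq] -> 11 lines: jzwb ijkye xmu eqj qdzs hjm cazr tgtlo kxmx hnq hnx
Hunk 4: at line 6 remove [tgtlo] add [fpvn,zddl] -> 12 lines: jzwb ijkye xmu eqj qdzs hjm cazr fpvn zddl kxmx hnq hnx

Answer: jzwb
ijkye
xmu
eqj
qdzs
hjm
cazr
fpvn
zddl
kxmx
hnq
hnx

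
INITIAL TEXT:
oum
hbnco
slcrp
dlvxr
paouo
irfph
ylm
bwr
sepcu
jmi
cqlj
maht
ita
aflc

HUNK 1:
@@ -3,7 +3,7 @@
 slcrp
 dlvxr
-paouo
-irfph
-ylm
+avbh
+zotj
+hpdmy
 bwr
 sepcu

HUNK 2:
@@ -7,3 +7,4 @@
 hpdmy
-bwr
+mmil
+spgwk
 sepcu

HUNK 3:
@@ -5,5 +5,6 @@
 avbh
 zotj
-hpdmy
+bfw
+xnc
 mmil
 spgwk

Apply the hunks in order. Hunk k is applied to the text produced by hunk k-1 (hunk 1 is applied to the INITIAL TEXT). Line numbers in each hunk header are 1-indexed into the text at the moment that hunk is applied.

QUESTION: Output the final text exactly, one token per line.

Hunk 1: at line 3 remove [paouo,irfph,ylm] add [avbh,zotj,hpdmy] -> 14 lines: oum hbnco slcrp dlvxr avbh zotj hpdmy bwr sepcu jmi cqlj maht ita aflc
Hunk 2: at line 7 remove [bwr] add [mmil,spgwk] -> 15 lines: oum hbnco slcrp dlvxr avbh zotj hpdmy mmil spgwk sepcu jmi cqlj maht ita aflc
Hunk 3: at line 5 remove [hpdmy] add [bfw,xnc] -> 16 lines: oum hbnco slcrp dlvxr avbh zotj bfw xnc mmil spgwk sepcu jmi cqlj maht ita aflc

Answer: oum
hbnco
slcrp
dlvxr
avbh
zotj
bfw
xnc
mmil
spgwk
sepcu
jmi
cqlj
maht
ita
aflc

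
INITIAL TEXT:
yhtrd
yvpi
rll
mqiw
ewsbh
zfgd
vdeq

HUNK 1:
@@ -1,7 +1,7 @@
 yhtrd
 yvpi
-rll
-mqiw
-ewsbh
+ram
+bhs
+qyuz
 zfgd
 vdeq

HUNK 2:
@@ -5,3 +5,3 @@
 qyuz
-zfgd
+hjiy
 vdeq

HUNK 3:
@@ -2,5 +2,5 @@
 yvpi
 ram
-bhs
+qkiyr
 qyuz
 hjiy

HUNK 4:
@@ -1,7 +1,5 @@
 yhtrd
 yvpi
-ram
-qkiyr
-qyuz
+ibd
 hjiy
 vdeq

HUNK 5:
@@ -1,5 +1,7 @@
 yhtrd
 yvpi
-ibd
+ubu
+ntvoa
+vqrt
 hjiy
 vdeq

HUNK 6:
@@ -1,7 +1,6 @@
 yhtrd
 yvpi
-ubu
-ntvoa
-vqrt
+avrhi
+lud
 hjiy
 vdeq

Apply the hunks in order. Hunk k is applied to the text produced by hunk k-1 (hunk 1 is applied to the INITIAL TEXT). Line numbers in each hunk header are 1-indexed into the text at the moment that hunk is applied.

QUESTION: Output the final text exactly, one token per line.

Answer: yhtrd
yvpi
avrhi
lud
hjiy
vdeq

Derivation:
Hunk 1: at line 1 remove [rll,mqiw,ewsbh] add [ram,bhs,qyuz] -> 7 lines: yhtrd yvpi ram bhs qyuz zfgd vdeq
Hunk 2: at line 5 remove [zfgd] add [hjiy] -> 7 lines: yhtrd yvpi ram bhs qyuz hjiy vdeq
Hunk 3: at line 2 remove [bhs] add [qkiyr] -> 7 lines: yhtrd yvpi ram qkiyr qyuz hjiy vdeq
Hunk 4: at line 1 remove [ram,qkiyr,qyuz] add [ibd] -> 5 lines: yhtrd yvpi ibd hjiy vdeq
Hunk 5: at line 1 remove [ibd] add [ubu,ntvoa,vqrt] -> 7 lines: yhtrd yvpi ubu ntvoa vqrt hjiy vdeq
Hunk 6: at line 1 remove [ubu,ntvoa,vqrt] add [avrhi,lud] -> 6 lines: yhtrd yvpi avrhi lud hjiy vdeq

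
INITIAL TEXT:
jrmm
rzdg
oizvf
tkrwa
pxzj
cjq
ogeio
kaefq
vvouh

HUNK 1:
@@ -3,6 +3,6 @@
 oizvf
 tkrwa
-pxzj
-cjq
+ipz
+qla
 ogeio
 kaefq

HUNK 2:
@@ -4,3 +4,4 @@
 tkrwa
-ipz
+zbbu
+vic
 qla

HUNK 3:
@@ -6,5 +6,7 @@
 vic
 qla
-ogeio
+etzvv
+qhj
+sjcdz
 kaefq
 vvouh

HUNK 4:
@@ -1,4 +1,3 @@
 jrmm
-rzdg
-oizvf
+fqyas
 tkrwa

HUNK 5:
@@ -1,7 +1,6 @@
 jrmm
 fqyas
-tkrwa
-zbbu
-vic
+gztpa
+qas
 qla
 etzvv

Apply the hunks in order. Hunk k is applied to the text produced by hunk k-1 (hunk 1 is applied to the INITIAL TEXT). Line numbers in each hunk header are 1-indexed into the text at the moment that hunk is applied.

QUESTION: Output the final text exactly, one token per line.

Hunk 1: at line 3 remove [pxzj,cjq] add [ipz,qla] -> 9 lines: jrmm rzdg oizvf tkrwa ipz qla ogeio kaefq vvouh
Hunk 2: at line 4 remove [ipz] add [zbbu,vic] -> 10 lines: jrmm rzdg oizvf tkrwa zbbu vic qla ogeio kaefq vvouh
Hunk 3: at line 6 remove [ogeio] add [etzvv,qhj,sjcdz] -> 12 lines: jrmm rzdg oizvf tkrwa zbbu vic qla etzvv qhj sjcdz kaefq vvouh
Hunk 4: at line 1 remove [rzdg,oizvf] add [fqyas] -> 11 lines: jrmm fqyas tkrwa zbbu vic qla etzvv qhj sjcdz kaefq vvouh
Hunk 5: at line 1 remove [tkrwa,zbbu,vic] add [gztpa,qas] -> 10 lines: jrmm fqyas gztpa qas qla etzvv qhj sjcdz kaefq vvouh

Answer: jrmm
fqyas
gztpa
qas
qla
etzvv
qhj
sjcdz
kaefq
vvouh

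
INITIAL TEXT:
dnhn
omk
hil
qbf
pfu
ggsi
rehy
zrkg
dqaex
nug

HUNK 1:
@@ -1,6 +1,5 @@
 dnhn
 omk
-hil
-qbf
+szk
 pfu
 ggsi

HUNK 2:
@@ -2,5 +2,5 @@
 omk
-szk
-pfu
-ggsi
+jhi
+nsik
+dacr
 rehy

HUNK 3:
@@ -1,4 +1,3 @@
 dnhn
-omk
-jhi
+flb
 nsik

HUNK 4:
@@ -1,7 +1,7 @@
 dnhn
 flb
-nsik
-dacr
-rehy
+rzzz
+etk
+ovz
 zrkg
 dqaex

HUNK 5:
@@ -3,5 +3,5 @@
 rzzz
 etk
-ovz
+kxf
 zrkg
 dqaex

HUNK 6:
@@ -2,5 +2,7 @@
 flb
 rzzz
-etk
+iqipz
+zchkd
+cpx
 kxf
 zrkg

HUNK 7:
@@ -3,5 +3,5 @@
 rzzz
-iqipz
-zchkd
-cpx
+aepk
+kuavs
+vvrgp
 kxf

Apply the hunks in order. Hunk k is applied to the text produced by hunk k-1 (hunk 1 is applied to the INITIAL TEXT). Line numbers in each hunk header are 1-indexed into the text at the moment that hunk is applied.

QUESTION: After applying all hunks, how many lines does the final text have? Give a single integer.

Hunk 1: at line 1 remove [hil,qbf] add [szk] -> 9 lines: dnhn omk szk pfu ggsi rehy zrkg dqaex nug
Hunk 2: at line 2 remove [szk,pfu,ggsi] add [jhi,nsik,dacr] -> 9 lines: dnhn omk jhi nsik dacr rehy zrkg dqaex nug
Hunk 3: at line 1 remove [omk,jhi] add [flb] -> 8 lines: dnhn flb nsik dacr rehy zrkg dqaex nug
Hunk 4: at line 1 remove [nsik,dacr,rehy] add [rzzz,etk,ovz] -> 8 lines: dnhn flb rzzz etk ovz zrkg dqaex nug
Hunk 5: at line 3 remove [ovz] add [kxf] -> 8 lines: dnhn flb rzzz etk kxf zrkg dqaex nug
Hunk 6: at line 2 remove [etk] add [iqipz,zchkd,cpx] -> 10 lines: dnhn flb rzzz iqipz zchkd cpx kxf zrkg dqaex nug
Hunk 7: at line 3 remove [iqipz,zchkd,cpx] add [aepk,kuavs,vvrgp] -> 10 lines: dnhn flb rzzz aepk kuavs vvrgp kxf zrkg dqaex nug
Final line count: 10

Answer: 10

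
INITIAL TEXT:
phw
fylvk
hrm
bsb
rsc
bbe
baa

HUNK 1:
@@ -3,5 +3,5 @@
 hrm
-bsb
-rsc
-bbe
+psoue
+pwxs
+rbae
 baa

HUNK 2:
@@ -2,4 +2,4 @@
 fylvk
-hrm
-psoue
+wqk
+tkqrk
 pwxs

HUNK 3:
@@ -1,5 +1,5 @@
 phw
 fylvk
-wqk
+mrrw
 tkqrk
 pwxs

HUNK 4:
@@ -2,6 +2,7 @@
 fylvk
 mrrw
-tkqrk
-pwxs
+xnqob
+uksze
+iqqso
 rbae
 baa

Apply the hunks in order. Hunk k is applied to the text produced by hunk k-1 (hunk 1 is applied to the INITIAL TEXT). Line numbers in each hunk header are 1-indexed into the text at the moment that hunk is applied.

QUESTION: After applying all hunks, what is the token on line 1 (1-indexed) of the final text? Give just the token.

Answer: phw

Derivation:
Hunk 1: at line 3 remove [bsb,rsc,bbe] add [psoue,pwxs,rbae] -> 7 lines: phw fylvk hrm psoue pwxs rbae baa
Hunk 2: at line 2 remove [hrm,psoue] add [wqk,tkqrk] -> 7 lines: phw fylvk wqk tkqrk pwxs rbae baa
Hunk 3: at line 1 remove [wqk] add [mrrw] -> 7 lines: phw fylvk mrrw tkqrk pwxs rbae baa
Hunk 4: at line 2 remove [tkqrk,pwxs] add [xnqob,uksze,iqqso] -> 8 lines: phw fylvk mrrw xnqob uksze iqqso rbae baa
Final line 1: phw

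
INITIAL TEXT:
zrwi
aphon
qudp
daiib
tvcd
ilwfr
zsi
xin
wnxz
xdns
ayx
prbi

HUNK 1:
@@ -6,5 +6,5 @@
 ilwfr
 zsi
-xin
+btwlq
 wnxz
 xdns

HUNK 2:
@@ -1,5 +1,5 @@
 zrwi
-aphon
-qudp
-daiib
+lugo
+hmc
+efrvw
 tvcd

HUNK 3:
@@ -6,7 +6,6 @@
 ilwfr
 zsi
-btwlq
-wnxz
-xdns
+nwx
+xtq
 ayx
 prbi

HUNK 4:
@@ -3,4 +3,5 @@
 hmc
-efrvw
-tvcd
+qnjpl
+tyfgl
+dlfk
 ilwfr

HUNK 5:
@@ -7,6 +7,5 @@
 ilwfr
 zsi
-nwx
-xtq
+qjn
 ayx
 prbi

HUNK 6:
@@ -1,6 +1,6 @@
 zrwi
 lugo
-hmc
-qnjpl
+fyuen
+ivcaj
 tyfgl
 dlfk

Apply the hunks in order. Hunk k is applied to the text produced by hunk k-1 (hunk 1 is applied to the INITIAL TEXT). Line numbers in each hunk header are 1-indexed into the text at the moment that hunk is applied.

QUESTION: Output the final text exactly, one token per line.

Answer: zrwi
lugo
fyuen
ivcaj
tyfgl
dlfk
ilwfr
zsi
qjn
ayx
prbi

Derivation:
Hunk 1: at line 6 remove [xin] add [btwlq] -> 12 lines: zrwi aphon qudp daiib tvcd ilwfr zsi btwlq wnxz xdns ayx prbi
Hunk 2: at line 1 remove [aphon,qudp,daiib] add [lugo,hmc,efrvw] -> 12 lines: zrwi lugo hmc efrvw tvcd ilwfr zsi btwlq wnxz xdns ayx prbi
Hunk 3: at line 6 remove [btwlq,wnxz,xdns] add [nwx,xtq] -> 11 lines: zrwi lugo hmc efrvw tvcd ilwfr zsi nwx xtq ayx prbi
Hunk 4: at line 3 remove [efrvw,tvcd] add [qnjpl,tyfgl,dlfk] -> 12 lines: zrwi lugo hmc qnjpl tyfgl dlfk ilwfr zsi nwx xtq ayx prbi
Hunk 5: at line 7 remove [nwx,xtq] add [qjn] -> 11 lines: zrwi lugo hmc qnjpl tyfgl dlfk ilwfr zsi qjn ayx prbi
Hunk 6: at line 1 remove [hmc,qnjpl] add [fyuen,ivcaj] -> 11 lines: zrwi lugo fyuen ivcaj tyfgl dlfk ilwfr zsi qjn ayx prbi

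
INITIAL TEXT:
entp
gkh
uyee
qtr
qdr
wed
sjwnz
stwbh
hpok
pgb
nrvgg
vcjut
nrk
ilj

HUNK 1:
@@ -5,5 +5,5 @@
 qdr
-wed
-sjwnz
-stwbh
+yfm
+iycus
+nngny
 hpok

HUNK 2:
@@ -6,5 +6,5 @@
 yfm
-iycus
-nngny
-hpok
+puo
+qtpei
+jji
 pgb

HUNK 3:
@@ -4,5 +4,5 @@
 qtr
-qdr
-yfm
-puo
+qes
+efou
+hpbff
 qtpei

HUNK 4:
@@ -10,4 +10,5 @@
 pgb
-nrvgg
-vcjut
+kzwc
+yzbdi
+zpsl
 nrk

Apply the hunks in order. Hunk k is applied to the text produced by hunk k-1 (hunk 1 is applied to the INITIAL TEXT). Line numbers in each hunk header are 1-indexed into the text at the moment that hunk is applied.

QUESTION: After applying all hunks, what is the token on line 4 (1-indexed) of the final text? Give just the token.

Answer: qtr

Derivation:
Hunk 1: at line 5 remove [wed,sjwnz,stwbh] add [yfm,iycus,nngny] -> 14 lines: entp gkh uyee qtr qdr yfm iycus nngny hpok pgb nrvgg vcjut nrk ilj
Hunk 2: at line 6 remove [iycus,nngny,hpok] add [puo,qtpei,jji] -> 14 lines: entp gkh uyee qtr qdr yfm puo qtpei jji pgb nrvgg vcjut nrk ilj
Hunk 3: at line 4 remove [qdr,yfm,puo] add [qes,efou,hpbff] -> 14 lines: entp gkh uyee qtr qes efou hpbff qtpei jji pgb nrvgg vcjut nrk ilj
Hunk 4: at line 10 remove [nrvgg,vcjut] add [kzwc,yzbdi,zpsl] -> 15 lines: entp gkh uyee qtr qes efou hpbff qtpei jji pgb kzwc yzbdi zpsl nrk ilj
Final line 4: qtr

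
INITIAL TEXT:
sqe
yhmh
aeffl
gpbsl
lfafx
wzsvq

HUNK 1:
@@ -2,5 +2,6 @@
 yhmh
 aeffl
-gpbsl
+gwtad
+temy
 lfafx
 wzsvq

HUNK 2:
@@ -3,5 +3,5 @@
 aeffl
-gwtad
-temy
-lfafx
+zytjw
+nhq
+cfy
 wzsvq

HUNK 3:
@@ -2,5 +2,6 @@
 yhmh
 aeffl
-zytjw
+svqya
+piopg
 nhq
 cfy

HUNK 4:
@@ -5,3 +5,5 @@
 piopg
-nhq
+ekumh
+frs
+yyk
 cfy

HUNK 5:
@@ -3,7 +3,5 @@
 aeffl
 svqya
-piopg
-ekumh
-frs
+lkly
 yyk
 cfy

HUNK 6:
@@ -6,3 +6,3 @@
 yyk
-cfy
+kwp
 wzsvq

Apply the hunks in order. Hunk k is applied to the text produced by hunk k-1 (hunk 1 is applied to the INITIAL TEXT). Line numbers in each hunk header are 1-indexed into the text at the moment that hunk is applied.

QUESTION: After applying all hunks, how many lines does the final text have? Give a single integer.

Hunk 1: at line 2 remove [gpbsl] add [gwtad,temy] -> 7 lines: sqe yhmh aeffl gwtad temy lfafx wzsvq
Hunk 2: at line 3 remove [gwtad,temy,lfafx] add [zytjw,nhq,cfy] -> 7 lines: sqe yhmh aeffl zytjw nhq cfy wzsvq
Hunk 3: at line 2 remove [zytjw] add [svqya,piopg] -> 8 lines: sqe yhmh aeffl svqya piopg nhq cfy wzsvq
Hunk 4: at line 5 remove [nhq] add [ekumh,frs,yyk] -> 10 lines: sqe yhmh aeffl svqya piopg ekumh frs yyk cfy wzsvq
Hunk 5: at line 3 remove [piopg,ekumh,frs] add [lkly] -> 8 lines: sqe yhmh aeffl svqya lkly yyk cfy wzsvq
Hunk 6: at line 6 remove [cfy] add [kwp] -> 8 lines: sqe yhmh aeffl svqya lkly yyk kwp wzsvq
Final line count: 8

Answer: 8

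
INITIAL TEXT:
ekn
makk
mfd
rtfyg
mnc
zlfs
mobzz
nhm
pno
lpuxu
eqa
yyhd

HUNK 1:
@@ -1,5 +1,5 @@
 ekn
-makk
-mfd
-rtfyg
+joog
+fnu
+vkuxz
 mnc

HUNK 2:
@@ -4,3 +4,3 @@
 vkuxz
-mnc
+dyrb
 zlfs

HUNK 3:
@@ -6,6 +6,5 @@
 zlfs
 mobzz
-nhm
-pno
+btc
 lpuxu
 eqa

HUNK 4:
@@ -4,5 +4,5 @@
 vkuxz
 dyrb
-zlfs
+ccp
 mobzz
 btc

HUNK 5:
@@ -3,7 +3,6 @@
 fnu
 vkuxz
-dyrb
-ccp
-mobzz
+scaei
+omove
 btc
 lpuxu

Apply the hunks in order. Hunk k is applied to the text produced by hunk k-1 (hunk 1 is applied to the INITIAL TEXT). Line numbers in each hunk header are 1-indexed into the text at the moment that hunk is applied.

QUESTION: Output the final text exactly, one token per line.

Hunk 1: at line 1 remove [makk,mfd,rtfyg] add [joog,fnu,vkuxz] -> 12 lines: ekn joog fnu vkuxz mnc zlfs mobzz nhm pno lpuxu eqa yyhd
Hunk 2: at line 4 remove [mnc] add [dyrb] -> 12 lines: ekn joog fnu vkuxz dyrb zlfs mobzz nhm pno lpuxu eqa yyhd
Hunk 3: at line 6 remove [nhm,pno] add [btc] -> 11 lines: ekn joog fnu vkuxz dyrb zlfs mobzz btc lpuxu eqa yyhd
Hunk 4: at line 4 remove [zlfs] add [ccp] -> 11 lines: ekn joog fnu vkuxz dyrb ccp mobzz btc lpuxu eqa yyhd
Hunk 5: at line 3 remove [dyrb,ccp,mobzz] add [scaei,omove] -> 10 lines: ekn joog fnu vkuxz scaei omove btc lpuxu eqa yyhd

Answer: ekn
joog
fnu
vkuxz
scaei
omove
btc
lpuxu
eqa
yyhd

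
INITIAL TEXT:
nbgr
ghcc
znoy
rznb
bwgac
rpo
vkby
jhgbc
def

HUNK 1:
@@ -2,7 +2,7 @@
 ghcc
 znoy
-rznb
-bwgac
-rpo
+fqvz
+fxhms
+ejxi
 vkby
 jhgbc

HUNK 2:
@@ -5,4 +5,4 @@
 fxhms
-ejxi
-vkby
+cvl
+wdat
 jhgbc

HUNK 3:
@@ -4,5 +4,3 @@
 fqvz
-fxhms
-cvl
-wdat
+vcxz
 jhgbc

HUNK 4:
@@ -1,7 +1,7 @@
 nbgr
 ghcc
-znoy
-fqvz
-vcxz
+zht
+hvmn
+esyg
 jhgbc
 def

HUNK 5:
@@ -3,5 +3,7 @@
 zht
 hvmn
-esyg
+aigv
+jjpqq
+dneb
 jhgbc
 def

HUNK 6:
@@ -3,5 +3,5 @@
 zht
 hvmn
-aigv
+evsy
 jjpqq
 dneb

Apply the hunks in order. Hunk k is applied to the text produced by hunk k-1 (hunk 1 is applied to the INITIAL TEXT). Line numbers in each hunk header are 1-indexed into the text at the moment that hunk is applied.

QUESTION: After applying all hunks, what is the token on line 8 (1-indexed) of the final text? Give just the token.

Hunk 1: at line 2 remove [rznb,bwgac,rpo] add [fqvz,fxhms,ejxi] -> 9 lines: nbgr ghcc znoy fqvz fxhms ejxi vkby jhgbc def
Hunk 2: at line 5 remove [ejxi,vkby] add [cvl,wdat] -> 9 lines: nbgr ghcc znoy fqvz fxhms cvl wdat jhgbc def
Hunk 3: at line 4 remove [fxhms,cvl,wdat] add [vcxz] -> 7 lines: nbgr ghcc znoy fqvz vcxz jhgbc def
Hunk 4: at line 1 remove [znoy,fqvz,vcxz] add [zht,hvmn,esyg] -> 7 lines: nbgr ghcc zht hvmn esyg jhgbc def
Hunk 5: at line 3 remove [esyg] add [aigv,jjpqq,dneb] -> 9 lines: nbgr ghcc zht hvmn aigv jjpqq dneb jhgbc def
Hunk 6: at line 3 remove [aigv] add [evsy] -> 9 lines: nbgr ghcc zht hvmn evsy jjpqq dneb jhgbc def
Final line 8: jhgbc

Answer: jhgbc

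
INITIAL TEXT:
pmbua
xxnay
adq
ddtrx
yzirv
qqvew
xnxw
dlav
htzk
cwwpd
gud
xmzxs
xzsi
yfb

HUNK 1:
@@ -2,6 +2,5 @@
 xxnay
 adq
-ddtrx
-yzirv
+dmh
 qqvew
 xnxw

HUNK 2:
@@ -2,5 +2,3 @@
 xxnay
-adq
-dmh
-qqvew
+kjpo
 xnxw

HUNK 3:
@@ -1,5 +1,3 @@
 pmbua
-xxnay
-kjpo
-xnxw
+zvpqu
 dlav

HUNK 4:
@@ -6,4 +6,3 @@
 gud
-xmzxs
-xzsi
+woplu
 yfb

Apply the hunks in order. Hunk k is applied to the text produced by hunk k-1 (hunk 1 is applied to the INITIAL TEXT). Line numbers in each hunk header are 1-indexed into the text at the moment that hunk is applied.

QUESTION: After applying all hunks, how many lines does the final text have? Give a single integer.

Hunk 1: at line 2 remove [ddtrx,yzirv] add [dmh] -> 13 lines: pmbua xxnay adq dmh qqvew xnxw dlav htzk cwwpd gud xmzxs xzsi yfb
Hunk 2: at line 2 remove [adq,dmh,qqvew] add [kjpo] -> 11 lines: pmbua xxnay kjpo xnxw dlav htzk cwwpd gud xmzxs xzsi yfb
Hunk 3: at line 1 remove [xxnay,kjpo,xnxw] add [zvpqu] -> 9 lines: pmbua zvpqu dlav htzk cwwpd gud xmzxs xzsi yfb
Hunk 4: at line 6 remove [xmzxs,xzsi] add [woplu] -> 8 lines: pmbua zvpqu dlav htzk cwwpd gud woplu yfb
Final line count: 8

Answer: 8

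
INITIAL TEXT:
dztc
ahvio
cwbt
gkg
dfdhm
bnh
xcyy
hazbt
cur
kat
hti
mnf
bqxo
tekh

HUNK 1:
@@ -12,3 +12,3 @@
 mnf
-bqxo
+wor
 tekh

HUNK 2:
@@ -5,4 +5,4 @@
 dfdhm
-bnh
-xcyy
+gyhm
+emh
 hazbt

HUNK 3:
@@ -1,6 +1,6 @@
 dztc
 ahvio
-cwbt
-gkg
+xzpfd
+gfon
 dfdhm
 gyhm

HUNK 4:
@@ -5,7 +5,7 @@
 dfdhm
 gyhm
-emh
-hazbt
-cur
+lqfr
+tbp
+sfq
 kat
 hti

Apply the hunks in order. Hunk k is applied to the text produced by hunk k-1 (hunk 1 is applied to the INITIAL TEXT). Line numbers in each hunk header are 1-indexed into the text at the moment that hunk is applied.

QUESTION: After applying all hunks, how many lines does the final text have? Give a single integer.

Answer: 14

Derivation:
Hunk 1: at line 12 remove [bqxo] add [wor] -> 14 lines: dztc ahvio cwbt gkg dfdhm bnh xcyy hazbt cur kat hti mnf wor tekh
Hunk 2: at line 5 remove [bnh,xcyy] add [gyhm,emh] -> 14 lines: dztc ahvio cwbt gkg dfdhm gyhm emh hazbt cur kat hti mnf wor tekh
Hunk 3: at line 1 remove [cwbt,gkg] add [xzpfd,gfon] -> 14 lines: dztc ahvio xzpfd gfon dfdhm gyhm emh hazbt cur kat hti mnf wor tekh
Hunk 4: at line 5 remove [emh,hazbt,cur] add [lqfr,tbp,sfq] -> 14 lines: dztc ahvio xzpfd gfon dfdhm gyhm lqfr tbp sfq kat hti mnf wor tekh
Final line count: 14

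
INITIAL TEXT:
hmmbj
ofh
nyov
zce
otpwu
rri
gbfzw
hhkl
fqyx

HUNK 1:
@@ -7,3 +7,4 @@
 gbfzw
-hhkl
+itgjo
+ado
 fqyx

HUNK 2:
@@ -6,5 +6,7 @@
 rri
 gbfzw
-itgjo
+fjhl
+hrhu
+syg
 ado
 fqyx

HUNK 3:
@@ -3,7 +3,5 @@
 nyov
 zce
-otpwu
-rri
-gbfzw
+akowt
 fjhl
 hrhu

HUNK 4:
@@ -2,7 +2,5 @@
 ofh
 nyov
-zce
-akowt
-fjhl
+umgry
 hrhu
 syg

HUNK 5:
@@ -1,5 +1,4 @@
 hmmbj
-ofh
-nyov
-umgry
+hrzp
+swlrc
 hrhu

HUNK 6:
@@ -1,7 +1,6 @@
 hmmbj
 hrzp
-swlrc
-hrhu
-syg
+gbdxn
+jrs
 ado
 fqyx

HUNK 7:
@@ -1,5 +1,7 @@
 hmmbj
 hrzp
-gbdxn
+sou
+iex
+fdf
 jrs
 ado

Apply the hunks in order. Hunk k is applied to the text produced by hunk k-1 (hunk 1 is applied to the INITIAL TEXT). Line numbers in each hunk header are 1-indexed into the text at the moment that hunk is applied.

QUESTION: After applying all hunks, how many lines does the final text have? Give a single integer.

Hunk 1: at line 7 remove [hhkl] add [itgjo,ado] -> 10 lines: hmmbj ofh nyov zce otpwu rri gbfzw itgjo ado fqyx
Hunk 2: at line 6 remove [itgjo] add [fjhl,hrhu,syg] -> 12 lines: hmmbj ofh nyov zce otpwu rri gbfzw fjhl hrhu syg ado fqyx
Hunk 3: at line 3 remove [otpwu,rri,gbfzw] add [akowt] -> 10 lines: hmmbj ofh nyov zce akowt fjhl hrhu syg ado fqyx
Hunk 4: at line 2 remove [zce,akowt,fjhl] add [umgry] -> 8 lines: hmmbj ofh nyov umgry hrhu syg ado fqyx
Hunk 5: at line 1 remove [ofh,nyov,umgry] add [hrzp,swlrc] -> 7 lines: hmmbj hrzp swlrc hrhu syg ado fqyx
Hunk 6: at line 1 remove [swlrc,hrhu,syg] add [gbdxn,jrs] -> 6 lines: hmmbj hrzp gbdxn jrs ado fqyx
Hunk 7: at line 1 remove [gbdxn] add [sou,iex,fdf] -> 8 lines: hmmbj hrzp sou iex fdf jrs ado fqyx
Final line count: 8

Answer: 8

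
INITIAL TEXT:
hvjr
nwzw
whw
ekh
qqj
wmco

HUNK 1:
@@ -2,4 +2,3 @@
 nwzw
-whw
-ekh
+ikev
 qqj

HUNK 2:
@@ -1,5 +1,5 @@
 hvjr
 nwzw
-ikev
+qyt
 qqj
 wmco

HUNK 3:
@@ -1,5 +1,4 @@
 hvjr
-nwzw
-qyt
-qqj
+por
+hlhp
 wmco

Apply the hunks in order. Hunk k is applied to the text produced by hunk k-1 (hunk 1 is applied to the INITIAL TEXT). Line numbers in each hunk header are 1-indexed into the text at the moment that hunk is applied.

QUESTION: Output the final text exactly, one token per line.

Hunk 1: at line 2 remove [whw,ekh] add [ikev] -> 5 lines: hvjr nwzw ikev qqj wmco
Hunk 2: at line 1 remove [ikev] add [qyt] -> 5 lines: hvjr nwzw qyt qqj wmco
Hunk 3: at line 1 remove [nwzw,qyt,qqj] add [por,hlhp] -> 4 lines: hvjr por hlhp wmco

Answer: hvjr
por
hlhp
wmco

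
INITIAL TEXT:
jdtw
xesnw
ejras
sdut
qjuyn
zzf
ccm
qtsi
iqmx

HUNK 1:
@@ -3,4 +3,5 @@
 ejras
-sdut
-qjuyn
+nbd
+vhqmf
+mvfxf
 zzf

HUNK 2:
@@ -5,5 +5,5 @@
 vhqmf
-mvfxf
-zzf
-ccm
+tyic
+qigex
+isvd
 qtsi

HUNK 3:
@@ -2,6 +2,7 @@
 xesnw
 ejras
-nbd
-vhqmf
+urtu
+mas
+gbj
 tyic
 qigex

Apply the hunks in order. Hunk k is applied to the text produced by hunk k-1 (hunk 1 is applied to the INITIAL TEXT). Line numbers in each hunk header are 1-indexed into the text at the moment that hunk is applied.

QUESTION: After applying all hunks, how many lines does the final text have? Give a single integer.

Hunk 1: at line 3 remove [sdut,qjuyn] add [nbd,vhqmf,mvfxf] -> 10 lines: jdtw xesnw ejras nbd vhqmf mvfxf zzf ccm qtsi iqmx
Hunk 2: at line 5 remove [mvfxf,zzf,ccm] add [tyic,qigex,isvd] -> 10 lines: jdtw xesnw ejras nbd vhqmf tyic qigex isvd qtsi iqmx
Hunk 3: at line 2 remove [nbd,vhqmf] add [urtu,mas,gbj] -> 11 lines: jdtw xesnw ejras urtu mas gbj tyic qigex isvd qtsi iqmx
Final line count: 11

Answer: 11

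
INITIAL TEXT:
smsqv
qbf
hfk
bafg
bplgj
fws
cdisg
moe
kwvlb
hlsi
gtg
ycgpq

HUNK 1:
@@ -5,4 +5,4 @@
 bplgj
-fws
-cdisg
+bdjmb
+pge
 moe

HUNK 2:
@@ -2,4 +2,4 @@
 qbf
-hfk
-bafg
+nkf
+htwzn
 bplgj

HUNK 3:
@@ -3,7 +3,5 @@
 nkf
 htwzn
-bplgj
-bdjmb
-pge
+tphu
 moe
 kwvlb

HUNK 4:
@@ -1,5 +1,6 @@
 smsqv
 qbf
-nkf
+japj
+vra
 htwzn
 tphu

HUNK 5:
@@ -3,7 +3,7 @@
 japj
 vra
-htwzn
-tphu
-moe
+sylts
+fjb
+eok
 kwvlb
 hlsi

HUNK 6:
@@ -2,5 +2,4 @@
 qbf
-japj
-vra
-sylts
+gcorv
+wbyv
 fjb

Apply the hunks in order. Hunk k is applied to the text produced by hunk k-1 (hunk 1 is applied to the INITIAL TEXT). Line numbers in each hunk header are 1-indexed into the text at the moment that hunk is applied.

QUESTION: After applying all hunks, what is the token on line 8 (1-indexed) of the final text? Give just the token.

Answer: hlsi

Derivation:
Hunk 1: at line 5 remove [fws,cdisg] add [bdjmb,pge] -> 12 lines: smsqv qbf hfk bafg bplgj bdjmb pge moe kwvlb hlsi gtg ycgpq
Hunk 2: at line 2 remove [hfk,bafg] add [nkf,htwzn] -> 12 lines: smsqv qbf nkf htwzn bplgj bdjmb pge moe kwvlb hlsi gtg ycgpq
Hunk 3: at line 3 remove [bplgj,bdjmb,pge] add [tphu] -> 10 lines: smsqv qbf nkf htwzn tphu moe kwvlb hlsi gtg ycgpq
Hunk 4: at line 1 remove [nkf] add [japj,vra] -> 11 lines: smsqv qbf japj vra htwzn tphu moe kwvlb hlsi gtg ycgpq
Hunk 5: at line 3 remove [htwzn,tphu,moe] add [sylts,fjb,eok] -> 11 lines: smsqv qbf japj vra sylts fjb eok kwvlb hlsi gtg ycgpq
Hunk 6: at line 2 remove [japj,vra,sylts] add [gcorv,wbyv] -> 10 lines: smsqv qbf gcorv wbyv fjb eok kwvlb hlsi gtg ycgpq
Final line 8: hlsi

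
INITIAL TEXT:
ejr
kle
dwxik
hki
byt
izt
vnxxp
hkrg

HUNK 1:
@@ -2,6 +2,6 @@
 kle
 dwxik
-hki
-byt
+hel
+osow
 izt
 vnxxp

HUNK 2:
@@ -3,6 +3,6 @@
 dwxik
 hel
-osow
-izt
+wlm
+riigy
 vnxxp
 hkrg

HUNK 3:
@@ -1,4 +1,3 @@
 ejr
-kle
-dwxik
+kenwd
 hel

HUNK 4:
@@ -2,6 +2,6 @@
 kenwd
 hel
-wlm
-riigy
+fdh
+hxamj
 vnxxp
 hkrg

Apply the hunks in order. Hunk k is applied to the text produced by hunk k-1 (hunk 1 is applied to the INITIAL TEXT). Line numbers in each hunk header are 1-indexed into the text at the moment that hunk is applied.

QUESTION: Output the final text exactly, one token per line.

Answer: ejr
kenwd
hel
fdh
hxamj
vnxxp
hkrg

Derivation:
Hunk 1: at line 2 remove [hki,byt] add [hel,osow] -> 8 lines: ejr kle dwxik hel osow izt vnxxp hkrg
Hunk 2: at line 3 remove [osow,izt] add [wlm,riigy] -> 8 lines: ejr kle dwxik hel wlm riigy vnxxp hkrg
Hunk 3: at line 1 remove [kle,dwxik] add [kenwd] -> 7 lines: ejr kenwd hel wlm riigy vnxxp hkrg
Hunk 4: at line 2 remove [wlm,riigy] add [fdh,hxamj] -> 7 lines: ejr kenwd hel fdh hxamj vnxxp hkrg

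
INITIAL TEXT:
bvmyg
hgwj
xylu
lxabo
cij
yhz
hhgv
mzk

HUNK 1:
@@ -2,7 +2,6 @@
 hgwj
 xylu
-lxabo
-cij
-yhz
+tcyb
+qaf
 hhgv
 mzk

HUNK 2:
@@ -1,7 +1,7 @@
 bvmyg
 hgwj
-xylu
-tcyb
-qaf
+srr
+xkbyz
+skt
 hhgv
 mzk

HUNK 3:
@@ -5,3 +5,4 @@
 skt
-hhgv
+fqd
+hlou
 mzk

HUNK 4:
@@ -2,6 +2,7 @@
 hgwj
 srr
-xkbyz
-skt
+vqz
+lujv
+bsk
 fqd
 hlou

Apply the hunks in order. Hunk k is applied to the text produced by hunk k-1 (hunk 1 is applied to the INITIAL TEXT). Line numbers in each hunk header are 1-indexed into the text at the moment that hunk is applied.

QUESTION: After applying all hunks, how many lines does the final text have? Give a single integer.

Answer: 9

Derivation:
Hunk 1: at line 2 remove [lxabo,cij,yhz] add [tcyb,qaf] -> 7 lines: bvmyg hgwj xylu tcyb qaf hhgv mzk
Hunk 2: at line 1 remove [xylu,tcyb,qaf] add [srr,xkbyz,skt] -> 7 lines: bvmyg hgwj srr xkbyz skt hhgv mzk
Hunk 3: at line 5 remove [hhgv] add [fqd,hlou] -> 8 lines: bvmyg hgwj srr xkbyz skt fqd hlou mzk
Hunk 4: at line 2 remove [xkbyz,skt] add [vqz,lujv,bsk] -> 9 lines: bvmyg hgwj srr vqz lujv bsk fqd hlou mzk
Final line count: 9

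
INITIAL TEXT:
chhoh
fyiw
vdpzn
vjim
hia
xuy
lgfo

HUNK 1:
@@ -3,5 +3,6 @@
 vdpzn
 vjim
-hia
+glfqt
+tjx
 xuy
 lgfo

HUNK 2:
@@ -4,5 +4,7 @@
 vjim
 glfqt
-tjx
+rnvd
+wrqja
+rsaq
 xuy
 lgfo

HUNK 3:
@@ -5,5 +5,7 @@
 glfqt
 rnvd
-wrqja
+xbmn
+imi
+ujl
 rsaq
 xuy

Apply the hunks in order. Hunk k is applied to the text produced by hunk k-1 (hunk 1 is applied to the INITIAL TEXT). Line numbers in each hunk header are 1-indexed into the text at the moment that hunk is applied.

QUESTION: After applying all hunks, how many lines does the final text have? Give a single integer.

Hunk 1: at line 3 remove [hia] add [glfqt,tjx] -> 8 lines: chhoh fyiw vdpzn vjim glfqt tjx xuy lgfo
Hunk 2: at line 4 remove [tjx] add [rnvd,wrqja,rsaq] -> 10 lines: chhoh fyiw vdpzn vjim glfqt rnvd wrqja rsaq xuy lgfo
Hunk 3: at line 5 remove [wrqja] add [xbmn,imi,ujl] -> 12 lines: chhoh fyiw vdpzn vjim glfqt rnvd xbmn imi ujl rsaq xuy lgfo
Final line count: 12

Answer: 12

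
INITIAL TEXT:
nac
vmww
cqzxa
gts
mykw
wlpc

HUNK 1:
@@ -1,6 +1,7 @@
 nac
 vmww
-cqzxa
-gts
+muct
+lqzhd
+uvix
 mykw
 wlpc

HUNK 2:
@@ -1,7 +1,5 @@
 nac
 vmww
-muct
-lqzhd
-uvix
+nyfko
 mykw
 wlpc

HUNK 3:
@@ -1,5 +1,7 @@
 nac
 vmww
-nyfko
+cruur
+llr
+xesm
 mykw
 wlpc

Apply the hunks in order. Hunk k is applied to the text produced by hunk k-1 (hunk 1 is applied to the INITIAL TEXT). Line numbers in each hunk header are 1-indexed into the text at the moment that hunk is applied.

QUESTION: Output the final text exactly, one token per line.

Answer: nac
vmww
cruur
llr
xesm
mykw
wlpc

Derivation:
Hunk 1: at line 1 remove [cqzxa,gts] add [muct,lqzhd,uvix] -> 7 lines: nac vmww muct lqzhd uvix mykw wlpc
Hunk 2: at line 1 remove [muct,lqzhd,uvix] add [nyfko] -> 5 lines: nac vmww nyfko mykw wlpc
Hunk 3: at line 1 remove [nyfko] add [cruur,llr,xesm] -> 7 lines: nac vmww cruur llr xesm mykw wlpc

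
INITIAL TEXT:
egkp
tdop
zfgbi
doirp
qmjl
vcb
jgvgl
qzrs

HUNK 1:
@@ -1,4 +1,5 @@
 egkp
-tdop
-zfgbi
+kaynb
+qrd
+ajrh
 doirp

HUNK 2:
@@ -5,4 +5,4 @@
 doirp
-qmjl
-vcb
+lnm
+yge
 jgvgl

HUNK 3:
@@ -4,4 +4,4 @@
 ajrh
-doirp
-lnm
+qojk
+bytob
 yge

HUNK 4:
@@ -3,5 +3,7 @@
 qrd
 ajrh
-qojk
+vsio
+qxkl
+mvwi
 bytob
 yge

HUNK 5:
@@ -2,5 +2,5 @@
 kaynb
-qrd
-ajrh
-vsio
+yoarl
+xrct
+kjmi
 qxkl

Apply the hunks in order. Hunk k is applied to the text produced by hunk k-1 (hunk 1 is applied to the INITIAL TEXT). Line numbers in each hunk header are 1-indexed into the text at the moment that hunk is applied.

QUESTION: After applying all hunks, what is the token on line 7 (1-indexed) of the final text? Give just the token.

Answer: mvwi

Derivation:
Hunk 1: at line 1 remove [tdop,zfgbi] add [kaynb,qrd,ajrh] -> 9 lines: egkp kaynb qrd ajrh doirp qmjl vcb jgvgl qzrs
Hunk 2: at line 5 remove [qmjl,vcb] add [lnm,yge] -> 9 lines: egkp kaynb qrd ajrh doirp lnm yge jgvgl qzrs
Hunk 3: at line 4 remove [doirp,lnm] add [qojk,bytob] -> 9 lines: egkp kaynb qrd ajrh qojk bytob yge jgvgl qzrs
Hunk 4: at line 3 remove [qojk] add [vsio,qxkl,mvwi] -> 11 lines: egkp kaynb qrd ajrh vsio qxkl mvwi bytob yge jgvgl qzrs
Hunk 5: at line 2 remove [qrd,ajrh,vsio] add [yoarl,xrct,kjmi] -> 11 lines: egkp kaynb yoarl xrct kjmi qxkl mvwi bytob yge jgvgl qzrs
Final line 7: mvwi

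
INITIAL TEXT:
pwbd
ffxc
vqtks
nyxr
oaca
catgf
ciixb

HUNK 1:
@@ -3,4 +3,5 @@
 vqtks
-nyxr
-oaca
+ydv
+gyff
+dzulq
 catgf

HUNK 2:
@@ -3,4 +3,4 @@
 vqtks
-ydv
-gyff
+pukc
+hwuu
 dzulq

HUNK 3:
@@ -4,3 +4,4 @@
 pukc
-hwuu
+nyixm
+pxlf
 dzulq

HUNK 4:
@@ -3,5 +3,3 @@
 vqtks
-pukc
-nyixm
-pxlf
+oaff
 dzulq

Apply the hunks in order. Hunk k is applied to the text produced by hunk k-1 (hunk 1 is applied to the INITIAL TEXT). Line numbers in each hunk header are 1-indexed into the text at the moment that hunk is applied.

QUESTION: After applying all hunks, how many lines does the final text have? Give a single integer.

Answer: 7

Derivation:
Hunk 1: at line 3 remove [nyxr,oaca] add [ydv,gyff,dzulq] -> 8 lines: pwbd ffxc vqtks ydv gyff dzulq catgf ciixb
Hunk 2: at line 3 remove [ydv,gyff] add [pukc,hwuu] -> 8 lines: pwbd ffxc vqtks pukc hwuu dzulq catgf ciixb
Hunk 3: at line 4 remove [hwuu] add [nyixm,pxlf] -> 9 lines: pwbd ffxc vqtks pukc nyixm pxlf dzulq catgf ciixb
Hunk 4: at line 3 remove [pukc,nyixm,pxlf] add [oaff] -> 7 lines: pwbd ffxc vqtks oaff dzulq catgf ciixb
Final line count: 7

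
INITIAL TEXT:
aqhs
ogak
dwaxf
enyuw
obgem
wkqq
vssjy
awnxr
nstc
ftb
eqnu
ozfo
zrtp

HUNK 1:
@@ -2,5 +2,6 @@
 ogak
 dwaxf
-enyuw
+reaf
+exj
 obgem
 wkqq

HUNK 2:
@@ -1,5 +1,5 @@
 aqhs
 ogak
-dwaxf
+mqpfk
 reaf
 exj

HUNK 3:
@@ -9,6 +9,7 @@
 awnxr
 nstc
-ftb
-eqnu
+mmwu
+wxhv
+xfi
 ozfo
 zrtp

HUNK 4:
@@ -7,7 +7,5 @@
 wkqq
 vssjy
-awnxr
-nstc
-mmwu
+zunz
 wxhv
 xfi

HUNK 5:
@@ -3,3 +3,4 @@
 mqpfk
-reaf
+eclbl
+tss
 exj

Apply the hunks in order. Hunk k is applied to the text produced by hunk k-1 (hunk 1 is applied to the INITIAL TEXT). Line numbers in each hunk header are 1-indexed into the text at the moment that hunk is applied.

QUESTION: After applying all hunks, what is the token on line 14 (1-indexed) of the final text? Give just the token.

Answer: zrtp

Derivation:
Hunk 1: at line 2 remove [enyuw] add [reaf,exj] -> 14 lines: aqhs ogak dwaxf reaf exj obgem wkqq vssjy awnxr nstc ftb eqnu ozfo zrtp
Hunk 2: at line 1 remove [dwaxf] add [mqpfk] -> 14 lines: aqhs ogak mqpfk reaf exj obgem wkqq vssjy awnxr nstc ftb eqnu ozfo zrtp
Hunk 3: at line 9 remove [ftb,eqnu] add [mmwu,wxhv,xfi] -> 15 lines: aqhs ogak mqpfk reaf exj obgem wkqq vssjy awnxr nstc mmwu wxhv xfi ozfo zrtp
Hunk 4: at line 7 remove [awnxr,nstc,mmwu] add [zunz] -> 13 lines: aqhs ogak mqpfk reaf exj obgem wkqq vssjy zunz wxhv xfi ozfo zrtp
Hunk 5: at line 3 remove [reaf] add [eclbl,tss] -> 14 lines: aqhs ogak mqpfk eclbl tss exj obgem wkqq vssjy zunz wxhv xfi ozfo zrtp
Final line 14: zrtp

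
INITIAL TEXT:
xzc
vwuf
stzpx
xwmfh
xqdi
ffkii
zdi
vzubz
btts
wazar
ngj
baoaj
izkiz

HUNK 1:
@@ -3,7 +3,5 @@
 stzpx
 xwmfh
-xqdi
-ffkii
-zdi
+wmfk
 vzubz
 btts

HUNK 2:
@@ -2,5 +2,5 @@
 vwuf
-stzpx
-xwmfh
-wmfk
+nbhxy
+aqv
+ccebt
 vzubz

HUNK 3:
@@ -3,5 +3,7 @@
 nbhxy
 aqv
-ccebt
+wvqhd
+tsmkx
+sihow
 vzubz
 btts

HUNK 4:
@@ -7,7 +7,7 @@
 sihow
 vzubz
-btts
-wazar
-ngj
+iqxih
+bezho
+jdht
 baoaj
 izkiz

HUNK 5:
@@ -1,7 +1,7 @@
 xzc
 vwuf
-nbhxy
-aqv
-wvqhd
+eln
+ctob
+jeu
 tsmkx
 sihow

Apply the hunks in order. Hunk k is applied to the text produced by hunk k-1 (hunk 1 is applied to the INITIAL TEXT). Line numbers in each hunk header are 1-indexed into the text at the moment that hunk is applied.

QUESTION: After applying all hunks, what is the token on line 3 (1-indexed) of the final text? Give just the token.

Answer: eln

Derivation:
Hunk 1: at line 3 remove [xqdi,ffkii,zdi] add [wmfk] -> 11 lines: xzc vwuf stzpx xwmfh wmfk vzubz btts wazar ngj baoaj izkiz
Hunk 2: at line 2 remove [stzpx,xwmfh,wmfk] add [nbhxy,aqv,ccebt] -> 11 lines: xzc vwuf nbhxy aqv ccebt vzubz btts wazar ngj baoaj izkiz
Hunk 3: at line 3 remove [ccebt] add [wvqhd,tsmkx,sihow] -> 13 lines: xzc vwuf nbhxy aqv wvqhd tsmkx sihow vzubz btts wazar ngj baoaj izkiz
Hunk 4: at line 7 remove [btts,wazar,ngj] add [iqxih,bezho,jdht] -> 13 lines: xzc vwuf nbhxy aqv wvqhd tsmkx sihow vzubz iqxih bezho jdht baoaj izkiz
Hunk 5: at line 1 remove [nbhxy,aqv,wvqhd] add [eln,ctob,jeu] -> 13 lines: xzc vwuf eln ctob jeu tsmkx sihow vzubz iqxih bezho jdht baoaj izkiz
Final line 3: eln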